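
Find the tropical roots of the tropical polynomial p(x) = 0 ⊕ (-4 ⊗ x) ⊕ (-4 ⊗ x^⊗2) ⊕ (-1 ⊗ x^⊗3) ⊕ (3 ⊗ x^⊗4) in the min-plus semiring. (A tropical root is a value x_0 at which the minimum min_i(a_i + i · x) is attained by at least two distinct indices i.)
Roots: {-4, -3, 0, 4}

Each tropical root is a break point of the lower envelope of the lines y = a_i + i · x (there are 5 lines, with slopes 0, 1, ..., 4). Only the lines that attain the minimum somewhere contribute to roots; other lines are dominated. Here the surviving (envelope) indices are i = 4, i = 3, i = 2, i = 1, i = 0.
Intersections between consecutive envelope lines give the roots: for adjacent envelope indices i < j the intersection is x = (a_i − a_j) / (j − i). Reading off the sorted break points: {-4, -3, 0, 4}.
Verification: at each break x_0, at least two indices attain the minimum of min_i(a_i + i · x_0).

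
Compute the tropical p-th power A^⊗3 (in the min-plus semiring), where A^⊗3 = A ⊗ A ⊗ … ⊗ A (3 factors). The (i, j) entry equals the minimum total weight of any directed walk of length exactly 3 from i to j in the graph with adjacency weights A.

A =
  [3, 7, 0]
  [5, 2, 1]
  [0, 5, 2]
A^⊗3 =
  [2, 7, 0]
  [3, 6, 1]
  [0, 5, 2]

Each entry (A^⊗3)_ij equals the minimum over all length-3 walks i = v_0 → v_1 → … → v_3 = j of Σ_t A[v_t][v_{t+1}]. For example, for (i, j) = (0, 2) we minimise over 9 possible intermediate vertex sequences; the minimum is 0, attained along the walk 0 → 2 → 0 → 2.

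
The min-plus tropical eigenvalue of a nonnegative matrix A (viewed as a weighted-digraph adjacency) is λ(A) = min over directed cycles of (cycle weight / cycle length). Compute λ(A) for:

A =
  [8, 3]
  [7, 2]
λ(A) = 2

Enumerate directed cycles and compute their means (weight / length). Sample:
  cycle 0 → 0: weight = 8, length = 1, mean = 8/1 ≈ 8.000
  cycle 1 → 1: weight = 2, length = 1, mean = 2/1 ≈ 2.000
  cycle 0 → 1 → 0: weight = 10, length = 2, mean = 10/2 ≈ 5.000
  cycle 1 → 0 → 1: weight = 10, length = 2, mean = 10/2 ≈ 5.000
Minimum mean = 2.000, attained e.g. along the cycle 1 → 1 with weight 2 and length 1. So λ(A) = 2/1 = 2.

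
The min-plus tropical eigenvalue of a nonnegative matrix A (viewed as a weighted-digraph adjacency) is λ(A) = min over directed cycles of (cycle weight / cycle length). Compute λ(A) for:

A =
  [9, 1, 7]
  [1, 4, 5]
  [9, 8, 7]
λ(A) = 1

Enumerate directed cycles and compute their means (weight / length). Sample:
  cycle 0 → 0: weight = 9, length = 1, mean = 9/1 ≈ 9.000
  cycle 1 → 1: weight = 4, length = 1, mean = 4/1 ≈ 4.000
  cycle 2 → 2: weight = 7, length = 1, mean = 7/1 ≈ 7.000
  cycle 0 → 1 → 0: weight = 2, length = 2, mean = 2/2 ≈ 1.000
  cycle 0 → 2 → 0: weight = 16, length = 2, mean = 16/2 ≈ 8.000
  cycle 1 → 0 → 1: weight = 2, length = 2, mean = 2/2 ≈ 1.000
Minimum mean = 1.000, attained e.g. along the cycle 0 → 1 → 0 with weight 2 and length 2. So λ(A) = 2/2 = 1.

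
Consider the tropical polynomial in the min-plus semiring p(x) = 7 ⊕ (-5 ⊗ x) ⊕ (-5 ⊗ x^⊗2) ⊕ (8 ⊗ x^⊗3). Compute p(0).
p(0) = -5

A tropical monomial a ⊗ x^⊗i evaluates to a + i · x. Evaluating each term at x = 0:
  Term 0 contributes 7 + 0 · 0 = 7
  Term 1 contributes -5 + 1 · 0 = -5
  Term 2 contributes -5 + 2 · 0 = -5
  Term 3 contributes 8 + 3 · 0 = 8
p(0) = ⊕ of these = min[7, -5, -5, 8] = -5.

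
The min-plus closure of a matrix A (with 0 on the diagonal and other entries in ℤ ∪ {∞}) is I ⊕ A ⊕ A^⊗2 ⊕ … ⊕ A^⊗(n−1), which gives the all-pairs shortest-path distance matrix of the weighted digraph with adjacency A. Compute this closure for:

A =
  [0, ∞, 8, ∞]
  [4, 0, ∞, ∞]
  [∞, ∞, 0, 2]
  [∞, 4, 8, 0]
Closure =
  [0, 14, 8, 10]
  [4, 0, 12, 14]
  [10, 6, 0, 2]
  [8, 4, 8, 0]

This is the Floyd-Warshall all-pairs shortest-path computation. For each intermediate vertex k = 0, 1, …, 3, update dist[i][j] ← min(dist[i][j], dist[i][k] + dist[k][j]). The final matrix gives, for each (i, j), the minimum total weight of any directed path from i to j (possibly empty when i = j).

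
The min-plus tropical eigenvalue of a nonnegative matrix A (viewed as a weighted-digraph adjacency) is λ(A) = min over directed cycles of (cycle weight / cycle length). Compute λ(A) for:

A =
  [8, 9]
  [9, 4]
λ(A) = 4

Enumerate directed cycles and compute their means (weight / length). Sample:
  cycle 0 → 0: weight = 8, length = 1, mean = 8/1 ≈ 8.000
  cycle 1 → 1: weight = 4, length = 1, mean = 4/1 ≈ 4.000
  cycle 0 → 1 → 0: weight = 18, length = 2, mean = 18/2 ≈ 9.000
  cycle 1 → 0 → 1: weight = 18, length = 2, mean = 18/2 ≈ 9.000
Minimum mean = 4.000, attained e.g. along the cycle 1 → 1 with weight 4 and length 1. So λ(A) = 4/1 = 4.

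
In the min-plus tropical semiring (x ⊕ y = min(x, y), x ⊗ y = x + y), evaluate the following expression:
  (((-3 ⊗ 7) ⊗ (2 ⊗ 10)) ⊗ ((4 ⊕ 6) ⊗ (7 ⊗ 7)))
(((-3 ⊗ 7) ⊗ (2 ⊗ 10)) ⊗ ((4 ⊕ 6) ⊗ (7 ⊗ 7))) = 34

Expand innermost to outermost. Recall ⊕ takes the minimum of its arguments and ⊗ takes their sum. Working out the expression (((-3 ⊗ 7) ⊗ (2 ⊗ 10)) ⊗ ((4 ⊕ 6) ⊗ (7 ⊗ 7))) gives 34.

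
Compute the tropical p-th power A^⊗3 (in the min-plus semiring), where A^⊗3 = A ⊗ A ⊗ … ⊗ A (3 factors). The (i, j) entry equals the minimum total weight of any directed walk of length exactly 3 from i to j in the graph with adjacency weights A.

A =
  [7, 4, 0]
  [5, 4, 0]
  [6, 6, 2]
A^⊗3 =
  [8, 8, 4]
  [8, 8, 4]
  [10, 10, 6]

Each entry (A^⊗3)_ij equals the minimum over all length-3 walks i = v_0 → v_1 → … → v_3 = j of Σ_t A[v_t][v_{t+1}]. For example, for (i, j) = (0, 2) we minimise over 9 possible intermediate vertex sequences; the minimum is 4, attained along the walk 0 → 2 → 2 → 2.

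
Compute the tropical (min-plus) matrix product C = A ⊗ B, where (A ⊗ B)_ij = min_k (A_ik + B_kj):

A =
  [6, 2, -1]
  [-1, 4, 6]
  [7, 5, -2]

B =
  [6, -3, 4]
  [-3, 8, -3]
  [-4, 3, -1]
A ⊗ B =
  [-5, 2, -2]
  [1, -4, 1]
  [-6, 1, -3]

Apply the min-plus product entry-by-entry:
  C[0][0] = min over k of (A[0][0] + B[0][0] = 6 + 6 = 12, A[0][1] + B[1][0] = 2 + -3 = -1, A[0][2] + B[2][0] = -1 + -4 = -5) = -5 (attained at k = 2)
  C[0][1] = min over k of (A[0][0] + B[0][1] = 6 + -3 = 3, A[0][1] + B[1][1] = 2 + 8 = 10, A[0][2] + B[2][1] = -1 + 3 = 2) = 2 (attained at k = 2)
  C[0][2] = min over k of (A[0][0] + B[0][2] = 6 + 4 = 10, A[0][1] + B[1][2] = 2 + -3 = -1, A[0][2] + B[2][2] = -1 + -1 = -2) = -2 (attained at k = 2)
  C[1][0] = min over k of (A[1][0] + B[0][0] = -1 + 6 = 5, A[1][1] + B[1][0] = 4 + -3 = 1, A[1][2] + B[2][0] = 6 + -4 = 2) = 1 (attained at k = 1)
  C[1][1] = min over k of (A[1][0] + B[0][1] = -1 + -3 = -4, A[1][1] + B[1][1] = 4 + 8 = 12, A[1][2] + B[2][1] = 6 + 3 = 9) = -4 (attained at k = 0)
  C[1][2] = min over k of (A[1][0] + B[0][2] = -1 + 4 = 3, A[1][1] + B[1][2] = 4 + -3 = 1, A[1][2] + B[2][2] = 6 + -1 = 5) = 1 (attained at k = 1)
  C[2][0] = min over k of (A[2][0] + B[0][0] = 7 + 6 = 13, A[2][1] + B[1][0] = 5 + -3 = 2, A[2][2] + B[2][0] = -2 + -4 = -6) = -6 (attained at k = 2)
  C[2][1] = min over k of (A[2][0] + B[0][1] = 7 + -3 = 4, A[2][1] + B[1][1] = 5 + 8 = 13, A[2][2] + B[2][1] = -2 + 3 = 1) = 1 (attained at k = 2)
  C[2][2] = min over k of (A[2][0] + B[0][2] = 7 + 4 = 11, A[2][1] + B[1][2] = 5 + -3 = 2, A[2][2] + B[2][2] = -2 + -1 = -3) = -3 (attained at k = 2)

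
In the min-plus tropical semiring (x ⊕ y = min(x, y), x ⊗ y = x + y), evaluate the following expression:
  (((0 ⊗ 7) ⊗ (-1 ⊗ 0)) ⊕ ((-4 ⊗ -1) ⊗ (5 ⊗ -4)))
(((0 ⊗ 7) ⊗ (-1 ⊗ 0)) ⊕ ((-4 ⊗ -1) ⊗ (5 ⊗ -4))) = -4

Expand innermost to outermost. Recall ⊕ takes the minimum of its arguments and ⊗ takes their sum. Working out the expression (((0 ⊗ 7) ⊗ (-1 ⊗ 0)) ⊕ ((-4 ⊗ -1) ⊗ (5 ⊗ -4))) gives -4.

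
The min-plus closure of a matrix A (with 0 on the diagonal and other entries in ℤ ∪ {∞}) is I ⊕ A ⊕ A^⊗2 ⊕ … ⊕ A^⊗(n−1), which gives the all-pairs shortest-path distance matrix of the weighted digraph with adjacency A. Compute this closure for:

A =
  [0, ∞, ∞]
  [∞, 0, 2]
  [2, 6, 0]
Closure =
  [0, ∞, ∞]
  [4, 0, 2]
  [2, 6, 0]

This is the Floyd-Warshall all-pairs shortest-path computation. For each intermediate vertex k = 0, 1, …, 2, update dist[i][j] ← min(dist[i][j], dist[i][k] + dist[k][j]). The final matrix gives, for each (i, j), the minimum total weight of any directed path from i to j (possibly empty when i = j).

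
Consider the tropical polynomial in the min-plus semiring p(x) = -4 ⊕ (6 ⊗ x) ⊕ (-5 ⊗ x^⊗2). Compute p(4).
p(4) = -4

A tropical monomial a ⊗ x^⊗i evaluates to a + i · x. Evaluating each term at x = 4:
  Term 0 contributes -4 + 0 · 4 = -4
  Term 1 contributes 6 + 1 · 4 = 10
  Term 2 contributes -5 + 2 · 4 = 3
p(4) = ⊕ of these = min[-4, 10, 3] = -4.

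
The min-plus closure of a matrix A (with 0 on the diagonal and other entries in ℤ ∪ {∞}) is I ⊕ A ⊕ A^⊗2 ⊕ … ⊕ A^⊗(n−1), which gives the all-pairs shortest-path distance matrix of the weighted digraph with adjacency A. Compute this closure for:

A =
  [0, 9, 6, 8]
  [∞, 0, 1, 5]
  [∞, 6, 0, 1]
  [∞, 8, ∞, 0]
Closure =
  [0, 9, 6, 7]
  [∞, 0, 1, 2]
  [∞, 6, 0, 1]
  [∞, 8, 9, 0]

This is the Floyd-Warshall all-pairs shortest-path computation. For each intermediate vertex k = 0, 1, …, 3, update dist[i][j] ← min(dist[i][j], dist[i][k] + dist[k][j]). The final matrix gives, for each (i, j), the minimum total weight of any directed path from i to j (possibly empty when i = j).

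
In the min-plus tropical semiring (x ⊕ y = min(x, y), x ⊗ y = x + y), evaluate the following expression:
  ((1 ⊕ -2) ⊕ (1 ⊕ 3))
((1 ⊕ -2) ⊕ (1 ⊕ 3)) = -2

Expand innermost to outermost. Recall ⊕ takes the minimum of its arguments and ⊗ takes their sum. Working out the expression ((1 ⊕ -2) ⊕ (1 ⊕ 3)) gives -2.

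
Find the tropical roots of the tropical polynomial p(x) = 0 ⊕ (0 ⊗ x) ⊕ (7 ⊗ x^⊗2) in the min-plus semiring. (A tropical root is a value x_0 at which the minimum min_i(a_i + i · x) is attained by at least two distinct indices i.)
Roots: {-7, 0}

Each tropical root is a break point of the lower envelope of the lines y = a_i + i · x (there are 3 lines, with slopes 0, 1, ..., 2). Only the lines that attain the minimum somewhere contribute to roots; other lines are dominated. Here the surviving (envelope) indices are i = 2, i = 1, i = 0.
Intersections between consecutive envelope lines give the roots: for adjacent envelope indices i < j the intersection is x = (a_i − a_j) / (j − i). Reading off the sorted break points: {-7, 0}.
Verification: at each break x_0, at least two indices attain the minimum of min_i(a_i + i · x_0).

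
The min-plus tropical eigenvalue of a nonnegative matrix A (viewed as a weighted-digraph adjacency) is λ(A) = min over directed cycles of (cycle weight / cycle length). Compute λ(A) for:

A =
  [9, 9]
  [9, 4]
λ(A) = 4

Enumerate directed cycles and compute their means (weight / length). Sample:
  cycle 0 → 0: weight = 9, length = 1, mean = 9/1 ≈ 9.000
  cycle 1 → 1: weight = 4, length = 1, mean = 4/1 ≈ 4.000
  cycle 0 → 1 → 0: weight = 18, length = 2, mean = 18/2 ≈ 9.000
  cycle 1 → 0 → 1: weight = 18, length = 2, mean = 18/2 ≈ 9.000
Minimum mean = 4.000, attained e.g. along the cycle 1 → 1 with weight 4 and length 1. So λ(A) = 4/1 = 4.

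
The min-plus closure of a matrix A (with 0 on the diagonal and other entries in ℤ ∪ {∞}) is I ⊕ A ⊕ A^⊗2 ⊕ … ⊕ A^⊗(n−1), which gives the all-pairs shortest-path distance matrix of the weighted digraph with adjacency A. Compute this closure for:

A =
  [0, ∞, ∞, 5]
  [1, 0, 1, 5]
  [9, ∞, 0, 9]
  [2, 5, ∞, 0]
Closure =
  [0, 10, 11, 5]
  [1, 0, 1, 5]
  [9, 14, 0, 9]
  [2, 5, 6, 0]

This is the Floyd-Warshall all-pairs shortest-path computation. For each intermediate vertex k = 0, 1, …, 3, update dist[i][j] ← min(dist[i][j], dist[i][k] + dist[k][j]). The final matrix gives, for each (i, j), the minimum total weight of any directed path from i to j (possibly empty when i = j).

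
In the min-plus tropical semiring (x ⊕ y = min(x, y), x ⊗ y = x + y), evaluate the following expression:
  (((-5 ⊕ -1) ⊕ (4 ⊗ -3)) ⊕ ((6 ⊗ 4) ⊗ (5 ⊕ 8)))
(((-5 ⊕ -1) ⊕ (4 ⊗ -3)) ⊕ ((6 ⊗ 4) ⊗ (5 ⊕ 8))) = -5

Expand innermost to outermost. Recall ⊕ takes the minimum of its arguments and ⊗ takes their sum. Working out the expression (((-5 ⊕ -1) ⊕ (4 ⊗ -3)) ⊕ ((6 ⊗ 4) ⊗ (5 ⊕ 8))) gives -5.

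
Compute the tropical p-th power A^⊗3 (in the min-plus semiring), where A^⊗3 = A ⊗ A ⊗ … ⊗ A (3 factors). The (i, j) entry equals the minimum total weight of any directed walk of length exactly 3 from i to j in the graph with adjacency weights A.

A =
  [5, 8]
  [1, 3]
A^⊗3 =
  [12, 14]
  [7, 9]

Each entry (A^⊗3)_ij equals the minimum over all length-3 walks i = v_0 → v_1 → … → v_3 = j of Σ_t A[v_t][v_{t+1}]. For example, for (i, j) = (0, 1) we minimise over 4 possible intermediate vertex sequences; the minimum is 14, attained along the walk 0 → 1 → 1 → 1.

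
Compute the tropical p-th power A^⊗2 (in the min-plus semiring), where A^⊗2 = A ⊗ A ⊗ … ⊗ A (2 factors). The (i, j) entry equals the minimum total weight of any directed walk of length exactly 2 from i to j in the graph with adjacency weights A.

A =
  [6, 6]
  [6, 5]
A^⊗2 =
  [12, 11]
  [11, 10]

Each entry (A^⊗2)_ij equals the minimum over all length-2 walks i = v_0 → v_1 → … → v_2 = j of Σ_t A[v_t][v_{t+1}]. For example, for (i, j) = (0, 1) we minimise over 2 possible intermediate vertex sequences; the minimum is 11, attained along the walk 0 → 1 → 1.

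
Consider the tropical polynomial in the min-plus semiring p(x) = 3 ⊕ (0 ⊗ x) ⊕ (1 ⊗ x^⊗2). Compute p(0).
p(0) = 0

A tropical monomial a ⊗ x^⊗i evaluates to a + i · x. Evaluating each term at x = 0:
  Term 0 contributes 3 + 0 · 0 = 3
  Term 1 contributes 0 + 1 · 0 = 0
  Term 2 contributes 1 + 2 · 0 = 1
p(0) = ⊕ of these = min[3, 0, 1] = 0.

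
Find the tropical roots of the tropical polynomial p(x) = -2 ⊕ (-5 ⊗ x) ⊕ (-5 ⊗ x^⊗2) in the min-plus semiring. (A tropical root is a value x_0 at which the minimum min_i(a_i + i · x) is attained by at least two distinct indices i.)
Roots: {0, 3}

Each tropical root is a break point of the lower envelope of the lines y = a_i + i · x (there are 3 lines, with slopes 0, 1, ..., 2). Only the lines that attain the minimum somewhere contribute to roots; other lines are dominated. Here the surviving (envelope) indices are i = 2, i = 1, i = 0.
Intersections between consecutive envelope lines give the roots: for adjacent envelope indices i < j the intersection is x = (a_i − a_j) / (j − i). Reading off the sorted break points: {0, 3}.
Verification: at each break x_0, at least two indices attain the minimum of min_i(a_i + i · x_0).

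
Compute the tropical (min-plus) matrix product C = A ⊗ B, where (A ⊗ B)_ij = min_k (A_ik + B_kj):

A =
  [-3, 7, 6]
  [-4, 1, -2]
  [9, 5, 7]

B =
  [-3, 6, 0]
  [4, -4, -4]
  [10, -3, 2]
A ⊗ B =
  [-6, 3, -3]
  [-7, -5, -4]
  [6, 1, 1]

Apply the min-plus product entry-by-entry:
  C[0][0] = min over k of (A[0][0] + B[0][0] = -3 + -3 = -6, A[0][1] + B[1][0] = 7 + 4 = 11, A[0][2] + B[2][0] = 6 + 10 = 16) = -6 (attained at k = 0)
  C[0][1] = min over k of (A[0][0] + B[0][1] = -3 + 6 = 3, A[0][1] + B[1][1] = 7 + -4 = 3, A[0][2] + B[2][1] = 6 + -3 = 3) = 3 (attained at k = 0)
  C[0][2] = min over k of (A[0][0] + B[0][2] = -3 + 0 = -3, A[0][1] + B[1][2] = 7 + -4 = 3, A[0][2] + B[2][2] = 6 + 2 = 8) = -3 (attained at k = 0)
  C[1][0] = min over k of (A[1][0] + B[0][0] = -4 + -3 = -7, A[1][1] + B[1][0] = 1 + 4 = 5, A[1][2] + B[2][0] = -2 + 10 = 8) = -7 (attained at k = 0)
  C[1][1] = min over k of (A[1][0] + B[0][1] = -4 + 6 = 2, A[1][1] + B[1][1] = 1 + -4 = -3, A[1][2] + B[2][1] = -2 + -3 = -5) = -5 (attained at k = 2)
  C[1][2] = min over k of (A[1][0] + B[0][2] = -4 + 0 = -4, A[1][1] + B[1][2] = 1 + -4 = -3, A[1][2] + B[2][2] = -2 + 2 = 0) = -4 (attained at k = 0)
  C[2][0] = min over k of (A[2][0] + B[0][0] = 9 + -3 = 6, A[2][1] + B[1][0] = 5 + 4 = 9, A[2][2] + B[2][0] = 7 + 10 = 17) = 6 (attained at k = 0)
  C[2][1] = min over k of (A[2][0] + B[0][1] = 9 + 6 = 15, A[2][1] + B[1][1] = 5 + -4 = 1, A[2][2] + B[2][1] = 7 + -3 = 4) = 1 (attained at k = 1)
  C[2][2] = min over k of (A[2][0] + B[0][2] = 9 + 0 = 9, A[2][1] + B[1][2] = 5 + -4 = 1, A[2][2] + B[2][2] = 7 + 2 = 9) = 1 (attained at k = 1)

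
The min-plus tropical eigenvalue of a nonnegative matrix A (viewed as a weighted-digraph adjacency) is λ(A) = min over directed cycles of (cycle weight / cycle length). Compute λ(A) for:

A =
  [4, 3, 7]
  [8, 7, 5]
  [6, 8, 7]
λ(A) = 4

Enumerate directed cycles and compute their means (weight / length). Sample:
  cycle 0 → 0: weight = 4, length = 1, mean = 4/1 ≈ 4.000
  cycle 1 → 1: weight = 7, length = 1, mean = 7/1 ≈ 7.000
  cycle 2 → 2: weight = 7, length = 1, mean = 7/1 ≈ 7.000
  cycle 0 → 1 → 0: weight = 11, length = 2, mean = 11/2 ≈ 5.500
  cycle 0 → 2 → 0: weight = 13, length = 2, mean = 13/2 ≈ 6.500
  cycle 1 → 0 → 1: weight = 11, length = 2, mean = 11/2 ≈ 5.500
Minimum mean = 4.000, attained e.g. along the cycle 0 → 0 with weight 4 and length 1. So λ(A) = 4/1 = 4.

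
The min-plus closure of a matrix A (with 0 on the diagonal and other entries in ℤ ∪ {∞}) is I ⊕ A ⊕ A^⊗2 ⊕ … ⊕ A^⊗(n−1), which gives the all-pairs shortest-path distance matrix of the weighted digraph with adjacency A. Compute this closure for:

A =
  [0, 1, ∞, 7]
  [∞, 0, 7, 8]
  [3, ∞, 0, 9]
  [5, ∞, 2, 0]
Closure =
  [0, 1, 8, 7]
  [10, 0, 7, 8]
  [3, 4, 0, 9]
  [5, 6, 2, 0]

This is the Floyd-Warshall all-pairs shortest-path computation. For each intermediate vertex k = 0, 1, …, 3, update dist[i][j] ← min(dist[i][j], dist[i][k] + dist[k][j]). The final matrix gives, for each (i, j), the minimum total weight of any directed path from i to j (possibly empty when i = j).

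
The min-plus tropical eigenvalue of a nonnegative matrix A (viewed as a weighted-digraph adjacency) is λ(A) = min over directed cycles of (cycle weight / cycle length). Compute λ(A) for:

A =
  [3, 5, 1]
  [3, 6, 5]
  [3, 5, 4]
λ(A) = 2

Enumerate directed cycles and compute their means (weight / length). Sample:
  cycle 0 → 0: weight = 3, length = 1, mean = 3/1 ≈ 3.000
  cycle 1 → 1: weight = 6, length = 1, mean = 6/1 ≈ 6.000
  cycle 2 → 2: weight = 4, length = 1, mean = 4/1 ≈ 4.000
  cycle 0 → 1 → 0: weight = 8, length = 2, mean = 8/2 ≈ 4.000
  cycle 0 → 2 → 0: weight = 4, length = 2, mean = 4/2 ≈ 2.000
  cycle 1 → 0 → 1: weight = 8, length = 2, mean = 8/2 ≈ 4.000
Minimum mean = 2.000, attained e.g. along the cycle 0 → 2 → 0 with weight 4 and length 2. So λ(A) = 4/2 = 2.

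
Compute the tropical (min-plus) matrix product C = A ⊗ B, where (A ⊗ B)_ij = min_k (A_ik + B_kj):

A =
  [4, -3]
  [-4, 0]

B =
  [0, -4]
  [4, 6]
A ⊗ B =
  [1, 0]
  [-4, -8]

Apply the min-plus product entry-by-entry:
  C[0][0] = min over k of (A[0][0] + B[0][0] = 4 + 0 = 4, A[0][1] + B[1][0] = -3 + 4 = 1) = 1 (attained at k = 1)
  C[0][1] = min over k of (A[0][0] + B[0][1] = 4 + -4 = 0, A[0][1] + B[1][1] = -3 + 6 = 3) = 0 (attained at k = 0)
  C[1][0] = min over k of (A[1][0] + B[0][0] = -4 + 0 = -4, A[1][1] + B[1][0] = 0 + 4 = 4) = -4 (attained at k = 0)
  C[1][1] = min over k of (A[1][0] + B[0][1] = -4 + -4 = -8, A[1][1] + B[1][1] = 0 + 6 = 6) = -8 (attained at k = 0)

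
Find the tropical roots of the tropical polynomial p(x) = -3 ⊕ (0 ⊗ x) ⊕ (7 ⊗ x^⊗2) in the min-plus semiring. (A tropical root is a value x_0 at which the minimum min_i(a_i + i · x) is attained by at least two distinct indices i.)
Roots: {-7, -3}

Each tropical root is a break point of the lower envelope of the lines y = a_i + i · x (there are 3 lines, with slopes 0, 1, ..., 2). Only the lines that attain the minimum somewhere contribute to roots; other lines are dominated. Here the surviving (envelope) indices are i = 2, i = 1, i = 0.
Intersections between consecutive envelope lines give the roots: for adjacent envelope indices i < j the intersection is x = (a_i − a_j) / (j − i). Reading off the sorted break points: {-7, -3}.
Verification: at each break x_0, at least two indices attain the minimum of min_i(a_i + i · x_0).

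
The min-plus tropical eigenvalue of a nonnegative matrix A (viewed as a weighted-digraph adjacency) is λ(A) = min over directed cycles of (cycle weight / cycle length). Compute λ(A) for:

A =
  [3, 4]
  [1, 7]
λ(A) = 5/2

Enumerate directed cycles and compute their means (weight / length). Sample:
  cycle 0 → 0: weight = 3, length = 1, mean = 3/1 ≈ 3.000
  cycle 1 → 1: weight = 7, length = 1, mean = 7/1 ≈ 7.000
  cycle 0 → 1 → 0: weight = 5, length = 2, mean = 5/2 ≈ 2.500
  cycle 1 → 0 → 1: weight = 5, length = 2, mean = 5/2 ≈ 2.500
Minimum mean = 2.500, attained e.g. along the cycle 0 → 1 → 0 with weight 5 and length 2. So λ(A) = 5/2 = 5/2.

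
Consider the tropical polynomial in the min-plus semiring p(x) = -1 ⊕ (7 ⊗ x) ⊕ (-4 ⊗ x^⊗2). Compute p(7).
p(7) = -1

A tropical monomial a ⊗ x^⊗i evaluates to a + i · x. Evaluating each term at x = 7:
  Term 0 contributes -1 + 0 · 7 = -1
  Term 1 contributes 7 + 1 · 7 = 14
  Term 2 contributes -4 + 2 · 7 = 10
p(7) = ⊕ of these = min[-1, 14, 10] = -1.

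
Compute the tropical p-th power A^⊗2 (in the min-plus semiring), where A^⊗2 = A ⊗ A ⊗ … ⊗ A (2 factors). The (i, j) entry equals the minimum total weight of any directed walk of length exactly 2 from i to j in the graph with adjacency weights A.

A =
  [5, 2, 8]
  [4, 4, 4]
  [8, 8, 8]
A^⊗2 =
  [6, 6, 6]
  [8, 6, 8]
  [12, 10, 12]

Each entry (A^⊗2)_ij equals the minimum over all length-2 walks i = v_0 → v_1 → … → v_2 = j of Σ_t A[v_t][v_{t+1}]. For example, for (i, j) = (0, 2) we minimise over 3 possible intermediate vertex sequences; the minimum is 6, attained along the walk 0 → 1 → 2.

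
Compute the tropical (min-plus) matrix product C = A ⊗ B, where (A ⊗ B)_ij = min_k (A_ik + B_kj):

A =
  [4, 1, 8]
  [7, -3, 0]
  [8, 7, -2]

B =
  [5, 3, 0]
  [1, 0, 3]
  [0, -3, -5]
A ⊗ B =
  [2, 1, 3]
  [-2, -3, -5]
  [-2, -5, -7]

Apply the min-plus product entry-by-entry:
  C[0][0] = min over k of (A[0][0] + B[0][0] = 4 + 5 = 9, A[0][1] + B[1][0] = 1 + 1 = 2, A[0][2] + B[2][0] = 8 + 0 = 8) = 2 (attained at k = 1)
  C[0][1] = min over k of (A[0][0] + B[0][1] = 4 + 3 = 7, A[0][1] + B[1][1] = 1 + 0 = 1, A[0][2] + B[2][1] = 8 + -3 = 5) = 1 (attained at k = 1)
  C[0][2] = min over k of (A[0][0] + B[0][2] = 4 + 0 = 4, A[0][1] + B[1][2] = 1 + 3 = 4, A[0][2] + B[2][2] = 8 + -5 = 3) = 3 (attained at k = 2)
  C[1][0] = min over k of (A[1][0] + B[0][0] = 7 + 5 = 12, A[1][1] + B[1][0] = -3 + 1 = -2, A[1][2] + B[2][0] = 0 + 0 = 0) = -2 (attained at k = 1)
  C[1][1] = min over k of (A[1][0] + B[0][1] = 7 + 3 = 10, A[1][1] + B[1][1] = -3 + 0 = -3, A[1][2] + B[2][1] = 0 + -3 = -3) = -3 (attained at k = 1)
  C[1][2] = min over k of (A[1][0] + B[0][2] = 7 + 0 = 7, A[1][1] + B[1][2] = -3 + 3 = 0, A[1][2] + B[2][2] = 0 + -5 = -5) = -5 (attained at k = 2)
  C[2][0] = min over k of (A[2][0] + B[0][0] = 8 + 5 = 13, A[2][1] + B[1][0] = 7 + 1 = 8, A[2][2] + B[2][0] = -2 + 0 = -2) = -2 (attained at k = 2)
  C[2][1] = min over k of (A[2][0] + B[0][1] = 8 + 3 = 11, A[2][1] + B[1][1] = 7 + 0 = 7, A[2][2] + B[2][1] = -2 + -3 = -5) = -5 (attained at k = 2)
  C[2][2] = min over k of (A[2][0] + B[0][2] = 8 + 0 = 8, A[2][1] + B[1][2] = 7 + 3 = 10, A[2][2] + B[2][2] = -2 + -5 = -7) = -7 (attained at k = 2)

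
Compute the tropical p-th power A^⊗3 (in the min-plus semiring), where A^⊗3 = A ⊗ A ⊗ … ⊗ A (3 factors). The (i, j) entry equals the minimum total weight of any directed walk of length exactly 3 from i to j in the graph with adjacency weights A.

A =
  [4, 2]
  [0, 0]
A^⊗3 =
  [2, 2]
  [0, 0]

Each entry (A^⊗3)_ij equals the minimum over all length-3 walks i = v_0 → v_1 → … → v_3 = j of Σ_t A[v_t][v_{t+1}]. For example, for (i, j) = (0, 1) we minimise over 4 possible intermediate vertex sequences; the minimum is 2, attained along the walk 0 → 1 → 1 → 1.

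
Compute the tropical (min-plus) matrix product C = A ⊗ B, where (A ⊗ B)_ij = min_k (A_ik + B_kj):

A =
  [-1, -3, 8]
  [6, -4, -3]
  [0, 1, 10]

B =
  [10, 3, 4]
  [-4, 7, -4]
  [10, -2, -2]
A ⊗ B =
  [-7, 2, -7]
  [-8, -5, -8]
  [-3, 3, -3]

Apply the min-plus product entry-by-entry:
  C[0][0] = min over k of (A[0][0] + B[0][0] = -1 + 10 = 9, A[0][1] + B[1][0] = -3 + -4 = -7, A[0][2] + B[2][0] = 8 + 10 = 18) = -7 (attained at k = 1)
  C[0][1] = min over k of (A[0][0] + B[0][1] = -1 + 3 = 2, A[0][1] + B[1][1] = -3 + 7 = 4, A[0][2] + B[2][1] = 8 + -2 = 6) = 2 (attained at k = 0)
  C[0][2] = min over k of (A[0][0] + B[0][2] = -1 + 4 = 3, A[0][1] + B[1][2] = -3 + -4 = -7, A[0][2] + B[2][2] = 8 + -2 = 6) = -7 (attained at k = 1)
  C[1][0] = min over k of (A[1][0] + B[0][0] = 6 + 10 = 16, A[1][1] + B[1][0] = -4 + -4 = -8, A[1][2] + B[2][0] = -3 + 10 = 7) = -8 (attained at k = 1)
  C[1][1] = min over k of (A[1][0] + B[0][1] = 6 + 3 = 9, A[1][1] + B[1][1] = -4 + 7 = 3, A[1][2] + B[2][1] = -3 + -2 = -5) = -5 (attained at k = 2)
  C[1][2] = min over k of (A[1][0] + B[0][2] = 6 + 4 = 10, A[1][1] + B[1][2] = -4 + -4 = -8, A[1][2] + B[2][2] = -3 + -2 = -5) = -8 (attained at k = 1)
  C[2][0] = min over k of (A[2][0] + B[0][0] = 0 + 10 = 10, A[2][1] + B[1][0] = 1 + -4 = -3, A[2][2] + B[2][0] = 10 + 10 = 20) = -3 (attained at k = 1)
  C[2][1] = min over k of (A[2][0] + B[0][1] = 0 + 3 = 3, A[2][1] + B[1][1] = 1 + 7 = 8, A[2][2] + B[2][1] = 10 + -2 = 8) = 3 (attained at k = 0)
  C[2][2] = min over k of (A[2][0] + B[0][2] = 0 + 4 = 4, A[2][1] + B[1][2] = 1 + -4 = -3, A[2][2] + B[2][2] = 10 + -2 = 8) = -3 (attained at k = 1)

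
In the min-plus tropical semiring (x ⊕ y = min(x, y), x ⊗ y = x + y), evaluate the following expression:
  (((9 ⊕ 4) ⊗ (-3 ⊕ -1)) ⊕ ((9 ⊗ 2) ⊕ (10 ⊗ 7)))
(((9 ⊕ 4) ⊗ (-3 ⊕ -1)) ⊕ ((9 ⊗ 2) ⊕ (10 ⊗ 7))) = 1

Expand innermost to outermost. Recall ⊕ takes the minimum of its arguments and ⊗ takes their sum. Working out the expression (((9 ⊕ 4) ⊗ (-3 ⊕ -1)) ⊕ ((9 ⊗ 2) ⊕ (10 ⊗ 7))) gives 1.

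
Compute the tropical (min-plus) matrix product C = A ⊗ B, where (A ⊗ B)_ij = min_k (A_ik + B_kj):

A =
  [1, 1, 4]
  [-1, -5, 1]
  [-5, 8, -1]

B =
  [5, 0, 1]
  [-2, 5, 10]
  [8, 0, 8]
A ⊗ B =
  [-1, 1, 2]
  [-7, -1, 0]
  [0, -5, -4]

Apply the min-plus product entry-by-entry:
  C[0][0] = min over k of (A[0][0] + B[0][0] = 1 + 5 = 6, A[0][1] + B[1][0] = 1 + -2 = -1, A[0][2] + B[2][0] = 4 + 8 = 12) = -1 (attained at k = 1)
  C[0][1] = min over k of (A[0][0] + B[0][1] = 1 + 0 = 1, A[0][1] + B[1][1] = 1 + 5 = 6, A[0][2] + B[2][1] = 4 + 0 = 4) = 1 (attained at k = 0)
  C[0][2] = min over k of (A[0][0] + B[0][2] = 1 + 1 = 2, A[0][1] + B[1][2] = 1 + 10 = 11, A[0][2] + B[2][2] = 4 + 8 = 12) = 2 (attained at k = 0)
  C[1][0] = min over k of (A[1][0] + B[0][0] = -1 + 5 = 4, A[1][1] + B[1][0] = -5 + -2 = -7, A[1][2] + B[2][0] = 1 + 8 = 9) = -7 (attained at k = 1)
  C[1][1] = min over k of (A[1][0] + B[0][1] = -1 + 0 = -1, A[1][1] + B[1][1] = -5 + 5 = 0, A[1][2] + B[2][1] = 1 + 0 = 1) = -1 (attained at k = 0)
  C[1][2] = min over k of (A[1][0] + B[0][2] = -1 + 1 = 0, A[1][1] + B[1][2] = -5 + 10 = 5, A[1][2] + B[2][2] = 1 + 8 = 9) = 0 (attained at k = 0)
  C[2][0] = min over k of (A[2][0] + B[0][0] = -5 + 5 = 0, A[2][1] + B[1][0] = 8 + -2 = 6, A[2][2] + B[2][0] = -1 + 8 = 7) = 0 (attained at k = 0)
  C[2][1] = min over k of (A[2][0] + B[0][1] = -5 + 0 = -5, A[2][1] + B[1][1] = 8 + 5 = 13, A[2][2] + B[2][1] = -1 + 0 = -1) = -5 (attained at k = 0)
  C[2][2] = min over k of (A[2][0] + B[0][2] = -5 + 1 = -4, A[2][1] + B[1][2] = 8 + 10 = 18, A[2][2] + B[2][2] = -1 + 8 = 7) = -4 (attained at k = 0)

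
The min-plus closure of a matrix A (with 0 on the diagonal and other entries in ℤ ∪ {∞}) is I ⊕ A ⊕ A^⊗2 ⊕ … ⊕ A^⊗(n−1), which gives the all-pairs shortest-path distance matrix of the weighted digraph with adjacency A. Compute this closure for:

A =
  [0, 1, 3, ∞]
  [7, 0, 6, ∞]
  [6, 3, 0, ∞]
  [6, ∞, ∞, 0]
Closure =
  [0, 1, 3, ∞]
  [7, 0, 6, ∞]
  [6, 3, 0, ∞]
  [6, 7, 9, 0]

This is the Floyd-Warshall all-pairs shortest-path computation. For each intermediate vertex k = 0, 1, …, 3, update dist[i][j] ← min(dist[i][j], dist[i][k] + dist[k][j]). The final matrix gives, for each (i, j), the minimum total weight of any directed path from i to j (possibly empty when i = j).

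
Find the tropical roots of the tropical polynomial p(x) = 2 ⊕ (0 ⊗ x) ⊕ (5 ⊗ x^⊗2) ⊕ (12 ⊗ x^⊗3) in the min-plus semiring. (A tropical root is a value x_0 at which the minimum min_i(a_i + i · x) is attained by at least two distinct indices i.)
Roots: {-7, -5, 2}

Each tropical root is a break point of the lower envelope of the lines y = a_i + i · x (there are 4 lines, with slopes 0, 1, ..., 3). Only the lines that attain the minimum somewhere contribute to roots; other lines are dominated. Here the surviving (envelope) indices are i = 3, i = 2, i = 1, i = 0.
Intersections between consecutive envelope lines give the roots: for adjacent envelope indices i < j the intersection is x = (a_i − a_j) / (j − i). Reading off the sorted break points: {-7, -5, 2}.
Verification: at each break x_0, at least two indices attain the minimum of min_i(a_i + i · x_0).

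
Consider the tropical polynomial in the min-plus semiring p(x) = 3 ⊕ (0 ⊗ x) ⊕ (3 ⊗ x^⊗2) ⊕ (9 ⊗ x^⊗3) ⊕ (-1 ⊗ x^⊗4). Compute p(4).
p(4) = 3

A tropical monomial a ⊗ x^⊗i evaluates to a + i · x. Evaluating each term at x = 4:
  Term 0 contributes 3 + 0 · 4 = 3
  Term 1 contributes 0 + 1 · 4 = 4
  Term 2 contributes 3 + 2 · 4 = 11
  Term 3 contributes 9 + 3 · 4 = 21
  Term 4 contributes -1 + 4 · 4 = 15
p(4) = ⊕ of these = min[3, 4, 11, 21, 15] = 3.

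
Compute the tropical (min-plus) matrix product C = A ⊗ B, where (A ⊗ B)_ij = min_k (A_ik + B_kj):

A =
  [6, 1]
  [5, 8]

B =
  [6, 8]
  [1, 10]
A ⊗ B =
  [2, 11]
  [9, 13]

Apply the min-plus product entry-by-entry:
  C[0][0] = min over k of (A[0][0] + B[0][0] = 6 + 6 = 12, A[0][1] + B[1][0] = 1 + 1 = 2) = 2 (attained at k = 1)
  C[0][1] = min over k of (A[0][0] + B[0][1] = 6 + 8 = 14, A[0][1] + B[1][1] = 1 + 10 = 11) = 11 (attained at k = 1)
  C[1][0] = min over k of (A[1][0] + B[0][0] = 5 + 6 = 11, A[1][1] + B[1][0] = 8 + 1 = 9) = 9 (attained at k = 1)
  C[1][1] = min over k of (A[1][0] + B[0][1] = 5 + 8 = 13, A[1][1] + B[1][1] = 8 + 10 = 18) = 13 (attained at k = 0)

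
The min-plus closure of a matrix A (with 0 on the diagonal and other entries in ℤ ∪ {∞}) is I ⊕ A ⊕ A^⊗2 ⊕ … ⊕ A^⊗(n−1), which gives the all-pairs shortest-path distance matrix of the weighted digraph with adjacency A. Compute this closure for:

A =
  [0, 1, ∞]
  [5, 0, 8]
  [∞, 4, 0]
Closure =
  [0, 1, 9]
  [5, 0, 8]
  [9, 4, 0]

This is the Floyd-Warshall all-pairs shortest-path computation. For each intermediate vertex k = 0, 1, …, 2, update dist[i][j] ← min(dist[i][j], dist[i][k] + dist[k][j]). The final matrix gives, for each (i, j), the minimum total weight of any directed path from i to j (possibly empty when i = j).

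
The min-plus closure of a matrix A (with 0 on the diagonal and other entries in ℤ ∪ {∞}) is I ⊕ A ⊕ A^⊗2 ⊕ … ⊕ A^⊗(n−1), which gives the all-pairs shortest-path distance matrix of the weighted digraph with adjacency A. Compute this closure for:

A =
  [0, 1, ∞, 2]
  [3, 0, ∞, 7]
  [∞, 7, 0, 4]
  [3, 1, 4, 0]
Closure =
  [0, 1, 6, 2]
  [3, 0, 9, 5]
  [7, 5, 0, 4]
  [3, 1, 4, 0]

This is the Floyd-Warshall all-pairs shortest-path computation. For each intermediate vertex k = 0, 1, …, 3, update dist[i][j] ← min(dist[i][j], dist[i][k] + dist[k][j]). The final matrix gives, for each (i, j), the minimum total weight of any directed path from i to j (possibly empty when i = j).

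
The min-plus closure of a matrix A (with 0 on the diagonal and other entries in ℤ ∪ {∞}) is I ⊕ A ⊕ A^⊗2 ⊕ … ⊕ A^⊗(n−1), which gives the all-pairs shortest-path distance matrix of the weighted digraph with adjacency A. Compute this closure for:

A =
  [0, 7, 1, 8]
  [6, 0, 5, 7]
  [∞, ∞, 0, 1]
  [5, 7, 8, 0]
Closure =
  [0, 7, 1, 2]
  [6, 0, 5, 6]
  [6, 8, 0, 1]
  [5, 7, 6, 0]

This is the Floyd-Warshall all-pairs shortest-path computation. For each intermediate vertex k = 0, 1, …, 3, update dist[i][j] ← min(dist[i][j], dist[i][k] + dist[k][j]). The final matrix gives, for each (i, j), the minimum total weight of any directed path from i to j (possibly empty when i = j).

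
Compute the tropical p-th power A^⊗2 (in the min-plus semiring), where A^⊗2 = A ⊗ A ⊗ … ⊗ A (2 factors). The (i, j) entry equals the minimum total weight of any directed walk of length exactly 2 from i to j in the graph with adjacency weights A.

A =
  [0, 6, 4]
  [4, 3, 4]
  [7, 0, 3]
A^⊗2 =
  [0, 4, 4]
  [4, 4, 7]
  [4, 3, 4]

Each entry (A^⊗2)_ij equals the minimum over all length-2 walks i = v_0 → v_1 → … → v_2 = j of Σ_t A[v_t][v_{t+1}]. For example, for (i, j) = (0, 2) we minimise over 3 possible intermediate vertex sequences; the minimum is 4, attained along the walk 0 → 0 → 2.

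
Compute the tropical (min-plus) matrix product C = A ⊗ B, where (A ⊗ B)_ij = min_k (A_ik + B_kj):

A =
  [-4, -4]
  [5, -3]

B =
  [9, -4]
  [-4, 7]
A ⊗ B =
  [-8, -8]
  [-7, 1]

Apply the min-plus product entry-by-entry:
  C[0][0] = min over k of (A[0][0] + B[0][0] = -4 + 9 = 5, A[0][1] + B[1][0] = -4 + -4 = -8) = -8 (attained at k = 1)
  C[0][1] = min over k of (A[0][0] + B[0][1] = -4 + -4 = -8, A[0][1] + B[1][1] = -4 + 7 = 3) = -8 (attained at k = 0)
  C[1][0] = min over k of (A[1][0] + B[0][0] = 5 + 9 = 14, A[1][1] + B[1][0] = -3 + -4 = -7) = -7 (attained at k = 1)
  C[1][1] = min over k of (A[1][0] + B[0][1] = 5 + -4 = 1, A[1][1] + B[1][1] = -3 + 7 = 4) = 1 (attained at k = 0)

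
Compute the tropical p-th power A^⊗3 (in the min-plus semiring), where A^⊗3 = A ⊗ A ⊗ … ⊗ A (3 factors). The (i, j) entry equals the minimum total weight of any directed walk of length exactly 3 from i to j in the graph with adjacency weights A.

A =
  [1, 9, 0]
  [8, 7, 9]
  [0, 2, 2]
A^⊗3 =
  [1, 3, 0]
  [8, 10, 9]
  [0, 2, 1]

Each entry (A^⊗3)_ij equals the minimum over all length-3 walks i = v_0 → v_1 → … → v_3 = j of Σ_t A[v_t][v_{t+1}]. For example, for (i, j) = (0, 2) we minimise over 9 possible intermediate vertex sequences; the minimum is 0, attained along the walk 0 → 2 → 0 → 2.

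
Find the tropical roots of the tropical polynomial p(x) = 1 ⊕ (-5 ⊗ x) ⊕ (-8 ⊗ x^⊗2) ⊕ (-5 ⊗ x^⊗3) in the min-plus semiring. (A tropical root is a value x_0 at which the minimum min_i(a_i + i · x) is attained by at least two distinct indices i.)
Roots: {-3, 3, 6}

Each tropical root is a break point of the lower envelope of the lines y = a_i + i · x (there are 4 lines, with slopes 0, 1, ..., 3). Only the lines that attain the minimum somewhere contribute to roots; other lines are dominated. Here the surviving (envelope) indices are i = 3, i = 2, i = 1, i = 0.
Intersections between consecutive envelope lines give the roots: for adjacent envelope indices i < j the intersection is x = (a_i − a_j) / (j − i). Reading off the sorted break points: {-3, 3, 6}.
Verification: at each break x_0, at least two indices attain the minimum of min_i(a_i + i · x_0).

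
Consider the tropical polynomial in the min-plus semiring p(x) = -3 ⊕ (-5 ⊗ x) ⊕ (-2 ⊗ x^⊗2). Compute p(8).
p(8) = -3

A tropical monomial a ⊗ x^⊗i evaluates to a + i · x. Evaluating each term at x = 8:
  Term 0 contributes -3 + 0 · 8 = -3
  Term 1 contributes -5 + 1 · 8 = 3
  Term 2 contributes -2 + 2 · 8 = 14
p(8) = ⊕ of these = min[-3, 3, 14] = -3.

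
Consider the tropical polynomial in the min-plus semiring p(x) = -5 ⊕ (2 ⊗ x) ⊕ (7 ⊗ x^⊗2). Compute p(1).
p(1) = -5

A tropical monomial a ⊗ x^⊗i evaluates to a + i · x. Evaluating each term at x = 1:
  Term 0 contributes -5 + 0 · 1 = -5
  Term 1 contributes 2 + 1 · 1 = 3
  Term 2 contributes 7 + 2 · 1 = 9
p(1) = ⊕ of these = min[-5, 3, 9] = -5.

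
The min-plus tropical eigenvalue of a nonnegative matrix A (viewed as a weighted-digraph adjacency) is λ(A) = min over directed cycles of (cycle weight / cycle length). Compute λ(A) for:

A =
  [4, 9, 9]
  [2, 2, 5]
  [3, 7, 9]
λ(A) = 2

Enumerate directed cycles and compute their means (weight / length). Sample:
  cycle 0 → 0: weight = 4, length = 1, mean = 4/1 ≈ 4.000
  cycle 1 → 1: weight = 2, length = 1, mean = 2/1 ≈ 2.000
  cycle 2 → 2: weight = 9, length = 1, mean = 9/1 ≈ 9.000
  cycle 0 → 1 → 0: weight = 11, length = 2, mean = 11/2 ≈ 5.500
  cycle 0 → 2 → 0: weight = 12, length = 2, mean = 12/2 ≈ 6.000
  cycle 1 → 0 → 1: weight = 11, length = 2, mean = 11/2 ≈ 5.500
Minimum mean = 2.000, attained e.g. along the cycle 1 → 1 with weight 2 and length 1. So λ(A) = 2/1 = 2.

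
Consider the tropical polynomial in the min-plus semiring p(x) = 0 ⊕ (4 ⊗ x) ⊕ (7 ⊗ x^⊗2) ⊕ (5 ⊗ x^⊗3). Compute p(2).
p(2) = 0

A tropical monomial a ⊗ x^⊗i evaluates to a + i · x. Evaluating each term at x = 2:
  Term 0 contributes 0 + 0 · 2 = 0
  Term 1 contributes 4 + 1 · 2 = 6
  Term 2 contributes 7 + 2 · 2 = 11
  Term 3 contributes 5 + 3 · 2 = 11
p(2) = ⊕ of these = min[0, 6, 11, 11] = 0.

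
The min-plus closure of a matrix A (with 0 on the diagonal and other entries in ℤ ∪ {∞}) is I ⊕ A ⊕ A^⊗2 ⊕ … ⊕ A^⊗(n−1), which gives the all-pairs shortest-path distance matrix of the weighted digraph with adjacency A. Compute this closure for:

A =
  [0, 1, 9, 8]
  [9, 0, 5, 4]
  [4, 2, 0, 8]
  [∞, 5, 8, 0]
Closure =
  [0, 1, 6, 5]
  [9, 0, 5, 4]
  [4, 2, 0, 6]
  [12, 5, 8, 0]

This is the Floyd-Warshall all-pairs shortest-path computation. For each intermediate vertex k = 0, 1, …, 3, update dist[i][j] ← min(dist[i][j], dist[i][k] + dist[k][j]). The final matrix gives, for each (i, j), the minimum total weight of any directed path from i to j (possibly empty when i = j).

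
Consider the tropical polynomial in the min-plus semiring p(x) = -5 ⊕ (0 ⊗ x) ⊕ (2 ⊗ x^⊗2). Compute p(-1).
p(-1) = -5

A tropical monomial a ⊗ x^⊗i evaluates to a + i · x. Evaluating each term at x = -1:
  Term 0 contributes -5 + 0 · -1 = -5
  Term 1 contributes 0 + 1 · -1 = -1
  Term 2 contributes 2 + 2 · -1 = 0
p(-1) = ⊕ of these = min[-5, -1, 0] = -5.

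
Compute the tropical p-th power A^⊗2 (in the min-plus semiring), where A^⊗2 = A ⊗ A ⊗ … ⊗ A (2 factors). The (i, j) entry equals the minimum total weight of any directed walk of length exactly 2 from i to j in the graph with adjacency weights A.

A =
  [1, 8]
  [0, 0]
A^⊗2 =
  [2, 8]
  [0, 0]

Each entry (A^⊗2)_ij equals the minimum over all length-2 walks i = v_0 → v_1 → … → v_2 = j of Σ_t A[v_t][v_{t+1}]. For example, for (i, j) = (0, 1) we minimise over 2 possible intermediate vertex sequences; the minimum is 8, attained along the walk 0 → 1 → 1.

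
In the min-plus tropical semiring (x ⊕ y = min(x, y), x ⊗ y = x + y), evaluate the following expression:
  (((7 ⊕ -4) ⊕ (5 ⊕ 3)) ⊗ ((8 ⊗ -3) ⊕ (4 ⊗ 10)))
(((7 ⊕ -4) ⊕ (5 ⊕ 3)) ⊗ ((8 ⊗ -3) ⊕ (4 ⊗ 10))) = 1

Expand innermost to outermost. Recall ⊕ takes the minimum of its arguments and ⊗ takes their sum. Working out the expression (((7 ⊕ -4) ⊕ (5 ⊕ 3)) ⊗ ((8 ⊗ -3) ⊕ (4 ⊗ 10))) gives 1.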